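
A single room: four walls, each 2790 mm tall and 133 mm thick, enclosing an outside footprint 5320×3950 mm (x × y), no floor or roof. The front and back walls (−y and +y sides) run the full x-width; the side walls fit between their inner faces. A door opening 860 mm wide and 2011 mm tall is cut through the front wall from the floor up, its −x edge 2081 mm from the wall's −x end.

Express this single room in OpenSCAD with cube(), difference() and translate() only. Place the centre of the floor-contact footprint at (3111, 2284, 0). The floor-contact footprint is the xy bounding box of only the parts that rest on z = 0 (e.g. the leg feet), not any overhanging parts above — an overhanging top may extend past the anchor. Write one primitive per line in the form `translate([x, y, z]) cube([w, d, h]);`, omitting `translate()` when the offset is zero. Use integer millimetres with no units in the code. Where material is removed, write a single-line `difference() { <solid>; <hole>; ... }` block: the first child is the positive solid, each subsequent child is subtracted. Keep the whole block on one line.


difference() { translate([451, 309, 0]) cube([5320, 133, 2790]); translate([2532, 309, 0]) cube([860, 133, 2011]); }
translate([451, 4126, 0]) cube([5320, 133, 2790]);
translate([451, 442, 0]) cube([133, 3684, 2790]);
translate([5638, 442, 0]) cube([133, 3684, 2790]);


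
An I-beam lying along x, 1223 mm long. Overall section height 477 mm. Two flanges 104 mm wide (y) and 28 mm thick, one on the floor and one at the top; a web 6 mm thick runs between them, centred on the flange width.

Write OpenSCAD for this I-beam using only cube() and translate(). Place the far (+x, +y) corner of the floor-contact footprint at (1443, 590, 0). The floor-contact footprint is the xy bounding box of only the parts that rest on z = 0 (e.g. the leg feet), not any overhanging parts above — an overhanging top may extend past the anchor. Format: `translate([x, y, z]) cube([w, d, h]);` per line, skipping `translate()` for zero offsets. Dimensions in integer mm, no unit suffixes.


translate([220, 486, 0]) cube([1223, 104, 28]);
translate([220, 535, 28]) cube([1223, 6, 421]);
translate([220, 486, 449]) cube([1223, 104, 28]);


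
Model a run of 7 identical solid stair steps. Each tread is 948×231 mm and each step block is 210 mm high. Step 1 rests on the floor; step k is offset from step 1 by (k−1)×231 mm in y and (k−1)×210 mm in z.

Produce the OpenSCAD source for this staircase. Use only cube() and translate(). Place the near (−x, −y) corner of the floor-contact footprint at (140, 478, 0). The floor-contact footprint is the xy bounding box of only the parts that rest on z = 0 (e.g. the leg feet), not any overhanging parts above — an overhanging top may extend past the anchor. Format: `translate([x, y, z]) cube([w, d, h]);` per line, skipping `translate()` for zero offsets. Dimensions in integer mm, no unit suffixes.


translate([140, 478, 0]) cube([948, 231, 210]);
translate([140, 709, 210]) cube([948, 231, 210]);
translate([140, 940, 420]) cube([948, 231, 210]);
translate([140, 1171, 630]) cube([948, 231, 210]);
translate([140, 1402, 840]) cube([948, 231, 210]);
translate([140, 1633, 1050]) cube([948, 231, 210]);
translate([140, 1864, 1260]) cube([948, 231, 210]);


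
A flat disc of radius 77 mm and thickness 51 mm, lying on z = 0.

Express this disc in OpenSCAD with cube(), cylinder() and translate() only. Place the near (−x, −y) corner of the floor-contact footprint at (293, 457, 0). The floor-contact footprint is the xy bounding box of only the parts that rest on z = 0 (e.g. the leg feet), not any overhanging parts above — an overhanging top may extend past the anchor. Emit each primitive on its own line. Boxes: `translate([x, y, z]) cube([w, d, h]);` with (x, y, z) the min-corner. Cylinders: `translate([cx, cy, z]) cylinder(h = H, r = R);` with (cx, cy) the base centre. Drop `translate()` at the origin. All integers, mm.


translate([370, 534, 0]) cylinder(h = 51, r = 77);


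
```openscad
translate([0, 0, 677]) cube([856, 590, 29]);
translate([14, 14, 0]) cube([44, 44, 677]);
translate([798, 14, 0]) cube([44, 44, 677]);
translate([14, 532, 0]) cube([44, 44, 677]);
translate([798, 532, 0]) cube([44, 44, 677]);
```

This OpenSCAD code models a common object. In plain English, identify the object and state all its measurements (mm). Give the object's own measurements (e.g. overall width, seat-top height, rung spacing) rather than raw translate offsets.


A table: top 856 mm (x) × 590 mm (y), 29 mm thick, upper face at z = 706 mm, on four 44×44 mm square legs, each inset 14 mm from the nearest pair of top edges from z = 0 to the bottom of the top.


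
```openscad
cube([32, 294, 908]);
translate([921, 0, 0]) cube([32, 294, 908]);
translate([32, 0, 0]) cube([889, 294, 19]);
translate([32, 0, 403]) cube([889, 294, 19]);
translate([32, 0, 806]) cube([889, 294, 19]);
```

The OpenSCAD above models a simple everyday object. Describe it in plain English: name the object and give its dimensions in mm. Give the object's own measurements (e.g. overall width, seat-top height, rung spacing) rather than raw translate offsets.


An open bookshelf. Two side panels, each 32 mm thick, 294 mm deep and 908 mm tall, stand 953 mm apart (outside-to-outside). Between them sit 3 shelves, each 19 mm thick and 294 mm deep, spanning the full gap between the sides. The bottom shelf rests on the floor (its underside at z = 0) and the clear gap between one shelf's top and the next shelf's underside is 384 mm.


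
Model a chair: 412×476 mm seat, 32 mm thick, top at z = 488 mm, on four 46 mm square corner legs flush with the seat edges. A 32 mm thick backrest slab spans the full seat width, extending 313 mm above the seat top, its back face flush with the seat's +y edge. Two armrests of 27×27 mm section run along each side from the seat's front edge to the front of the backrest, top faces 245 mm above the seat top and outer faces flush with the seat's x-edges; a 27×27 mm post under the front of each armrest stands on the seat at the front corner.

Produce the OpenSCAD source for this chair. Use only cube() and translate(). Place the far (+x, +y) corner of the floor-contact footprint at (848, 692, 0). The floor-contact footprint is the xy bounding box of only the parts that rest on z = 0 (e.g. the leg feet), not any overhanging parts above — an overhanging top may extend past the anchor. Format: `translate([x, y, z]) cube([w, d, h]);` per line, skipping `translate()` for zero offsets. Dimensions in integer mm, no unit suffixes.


translate([436, 216, 456]) cube([412, 476, 32]);
translate([436, 216, 0]) cube([46, 46, 456]);
translate([802, 216, 0]) cube([46, 46, 456]);
translate([436, 646, 0]) cube([46, 46, 456]);
translate([802, 646, 0]) cube([46, 46, 456]);
translate([436, 660, 488]) cube([412, 32, 313]);
translate([436, 216, 706]) cube([27, 444, 27]);
translate([821, 216, 706]) cube([27, 444, 27]);
translate([436, 216, 488]) cube([27, 27, 218]);
translate([821, 216, 488]) cube([27, 27, 218]);


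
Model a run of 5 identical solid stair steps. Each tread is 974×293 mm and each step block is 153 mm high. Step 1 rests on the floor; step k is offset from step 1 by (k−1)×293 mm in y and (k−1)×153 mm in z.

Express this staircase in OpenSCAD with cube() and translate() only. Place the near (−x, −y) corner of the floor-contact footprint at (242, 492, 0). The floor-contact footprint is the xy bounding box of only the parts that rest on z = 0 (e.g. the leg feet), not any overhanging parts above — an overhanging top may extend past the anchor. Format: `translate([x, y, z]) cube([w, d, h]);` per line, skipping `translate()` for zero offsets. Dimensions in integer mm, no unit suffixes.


translate([242, 492, 0]) cube([974, 293, 153]);
translate([242, 785, 153]) cube([974, 293, 153]);
translate([242, 1078, 306]) cube([974, 293, 153]);
translate([242, 1371, 459]) cube([974, 293, 153]);
translate([242, 1664, 612]) cube([974, 293, 153]);


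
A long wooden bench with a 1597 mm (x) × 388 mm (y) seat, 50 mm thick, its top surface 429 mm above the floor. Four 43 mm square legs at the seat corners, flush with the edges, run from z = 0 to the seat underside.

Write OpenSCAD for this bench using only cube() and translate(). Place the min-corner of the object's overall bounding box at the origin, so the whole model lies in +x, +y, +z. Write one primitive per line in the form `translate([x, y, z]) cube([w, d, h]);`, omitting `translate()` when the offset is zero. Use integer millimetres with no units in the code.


translate([0, 0, 379]) cube([1597, 388, 50]);
cube([43, 43, 379]);
translate([0, 345, 0]) cube([43, 43, 379]);
translate([1554, 0, 0]) cube([43, 43, 379]);
translate([1554, 345, 0]) cube([43, 43, 379]);


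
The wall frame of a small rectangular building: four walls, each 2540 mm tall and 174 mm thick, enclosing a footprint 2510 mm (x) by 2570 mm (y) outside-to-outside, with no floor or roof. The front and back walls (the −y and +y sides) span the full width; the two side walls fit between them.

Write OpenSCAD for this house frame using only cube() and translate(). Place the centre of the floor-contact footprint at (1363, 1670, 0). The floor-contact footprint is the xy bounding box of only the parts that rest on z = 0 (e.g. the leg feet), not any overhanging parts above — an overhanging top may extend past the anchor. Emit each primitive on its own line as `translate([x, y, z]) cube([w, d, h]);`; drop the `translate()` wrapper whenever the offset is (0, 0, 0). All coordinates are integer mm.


translate([108, 385, 0]) cube([2510, 174, 2540]);
translate([108, 2781, 0]) cube([2510, 174, 2540]);
translate([108, 559, 0]) cube([174, 2222, 2540]);
translate([2444, 559, 0]) cube([174, 2222, 2540]);


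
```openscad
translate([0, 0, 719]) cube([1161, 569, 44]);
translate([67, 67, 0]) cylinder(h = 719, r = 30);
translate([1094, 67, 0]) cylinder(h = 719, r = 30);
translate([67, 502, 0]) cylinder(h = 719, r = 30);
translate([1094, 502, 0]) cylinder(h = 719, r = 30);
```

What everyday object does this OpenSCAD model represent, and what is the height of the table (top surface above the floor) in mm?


A table. The table height is 763 mm.

A 1161×569×44 slab sits at z = 719 on four Ø60 mm round legs — a table. The top surface is at 719 + 44 = 763 mm.


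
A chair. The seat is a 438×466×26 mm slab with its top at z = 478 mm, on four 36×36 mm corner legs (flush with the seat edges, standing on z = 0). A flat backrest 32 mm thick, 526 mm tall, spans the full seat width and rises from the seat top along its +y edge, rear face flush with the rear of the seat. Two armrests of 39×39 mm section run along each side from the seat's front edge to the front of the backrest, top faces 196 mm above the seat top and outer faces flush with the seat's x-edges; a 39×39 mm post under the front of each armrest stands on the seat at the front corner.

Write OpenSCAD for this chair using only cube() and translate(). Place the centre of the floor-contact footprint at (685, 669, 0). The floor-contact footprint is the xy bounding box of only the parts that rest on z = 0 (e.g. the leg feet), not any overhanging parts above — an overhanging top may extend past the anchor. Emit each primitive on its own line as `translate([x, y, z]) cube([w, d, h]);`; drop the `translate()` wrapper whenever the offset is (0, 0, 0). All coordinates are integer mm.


translate([466, 436, 452]) cube([438, 466, 26]);
translate([466, 436, 0]) cube([36, 36, 452]);
translate([868, 436, 0]) cube([36, 36, 452]);
translate([466, 866, 0]) cube([36, 36, 452]);
translate([868, 866, 0]) cube([36, 36, 452]);
translate([466, 870, 478]) cube([438, 32, 526]);
translate([466, 436, 635]) cube([39, 434, 39]);
translate([865, 436, 635]) cube([39, 434, 39]);
translate([466, 436, 478]) cube([39, 39, 157]);
translate([865, 436, 478]) cube([39, 39, 157]);


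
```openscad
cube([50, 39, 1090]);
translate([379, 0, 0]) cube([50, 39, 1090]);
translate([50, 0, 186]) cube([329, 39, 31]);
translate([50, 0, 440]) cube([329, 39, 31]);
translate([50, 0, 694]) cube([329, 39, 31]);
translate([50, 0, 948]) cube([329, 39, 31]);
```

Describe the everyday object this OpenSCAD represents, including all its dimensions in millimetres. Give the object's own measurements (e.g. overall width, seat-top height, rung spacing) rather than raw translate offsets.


A straight ladder. Two 50×39 mm vertical rails, 1090 mm tall, stand 429 mm apart (outside-to-outside) with their front faces coplanar on the −y side. 4 rungs, each 39 mm deep and 31 mm tall, span between the inner faces of the rails, front faces flush with the rails. The lowest rung's underside is at z = 186 mm and rungs are spaced 254 mm apart (underside to underside).


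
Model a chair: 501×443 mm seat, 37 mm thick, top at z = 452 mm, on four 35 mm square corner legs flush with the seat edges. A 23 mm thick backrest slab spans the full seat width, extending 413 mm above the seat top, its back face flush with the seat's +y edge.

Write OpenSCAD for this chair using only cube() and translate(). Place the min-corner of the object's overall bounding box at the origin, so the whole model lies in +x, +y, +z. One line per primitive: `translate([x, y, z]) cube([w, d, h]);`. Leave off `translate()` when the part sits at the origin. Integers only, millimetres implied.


translate([0, 0, 415]) cube([501, 443, 37]);
cube([35, 35, 415]);
translate([466, 0, 0]) cube([35, 35, 415]);
translate([0, 408, 0]) cube([35, 35, 415]);
translate([466, 408, 0]) cube([35, 35, 415]);
translate([0, 420, 452]) cube([501, 23, 413]);


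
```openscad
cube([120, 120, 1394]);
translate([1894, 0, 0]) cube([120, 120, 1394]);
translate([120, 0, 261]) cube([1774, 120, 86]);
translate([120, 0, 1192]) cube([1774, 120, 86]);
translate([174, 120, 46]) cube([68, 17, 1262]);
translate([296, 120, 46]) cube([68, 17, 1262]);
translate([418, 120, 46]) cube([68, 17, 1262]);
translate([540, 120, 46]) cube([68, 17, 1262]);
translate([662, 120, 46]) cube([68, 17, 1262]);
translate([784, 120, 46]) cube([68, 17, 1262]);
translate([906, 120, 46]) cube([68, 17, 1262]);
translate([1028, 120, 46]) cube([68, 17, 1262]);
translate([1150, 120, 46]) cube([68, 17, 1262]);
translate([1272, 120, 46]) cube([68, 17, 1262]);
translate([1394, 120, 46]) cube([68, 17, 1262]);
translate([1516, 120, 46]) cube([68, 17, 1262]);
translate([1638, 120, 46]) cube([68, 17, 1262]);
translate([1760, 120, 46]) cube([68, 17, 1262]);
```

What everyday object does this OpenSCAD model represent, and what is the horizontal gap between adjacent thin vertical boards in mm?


A fence section. The picket gap is 54 mm.

Two posts, two rails, 14 pickets — a fence section. Span 1774 mm holds 14 pickets of 68 mm with 15 equal gaps: ⌊(1774 − 14·68) / 15⌋ = 54 mm.


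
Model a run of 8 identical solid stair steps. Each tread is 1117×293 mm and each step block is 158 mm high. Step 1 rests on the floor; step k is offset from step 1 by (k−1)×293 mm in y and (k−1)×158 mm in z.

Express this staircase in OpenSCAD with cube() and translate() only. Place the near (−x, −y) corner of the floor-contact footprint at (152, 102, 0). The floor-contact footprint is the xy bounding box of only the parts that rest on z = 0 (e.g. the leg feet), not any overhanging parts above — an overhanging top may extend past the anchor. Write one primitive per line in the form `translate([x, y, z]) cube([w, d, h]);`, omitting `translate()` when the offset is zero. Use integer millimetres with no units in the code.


translate([152, 102, 0]) cube([1117, 293, 158]);
translate([152, 395, 158]) cube([1117, 293, 158]);
translate([152, 688, 316]) cube([1117, 293, 158]);
translate([152, 981, 474]) cube([1117, 293, 158]);
translate([152, 1274, 632]) cube([1117, 293, 158]);
translate([152, 1567, 790]) cube([1117, 293, 158]);
translate([152, 1860, 948]) cube([1117, 293, 158]);
translate([152, 2153, 1106]) cube([1117, 293, 158]);


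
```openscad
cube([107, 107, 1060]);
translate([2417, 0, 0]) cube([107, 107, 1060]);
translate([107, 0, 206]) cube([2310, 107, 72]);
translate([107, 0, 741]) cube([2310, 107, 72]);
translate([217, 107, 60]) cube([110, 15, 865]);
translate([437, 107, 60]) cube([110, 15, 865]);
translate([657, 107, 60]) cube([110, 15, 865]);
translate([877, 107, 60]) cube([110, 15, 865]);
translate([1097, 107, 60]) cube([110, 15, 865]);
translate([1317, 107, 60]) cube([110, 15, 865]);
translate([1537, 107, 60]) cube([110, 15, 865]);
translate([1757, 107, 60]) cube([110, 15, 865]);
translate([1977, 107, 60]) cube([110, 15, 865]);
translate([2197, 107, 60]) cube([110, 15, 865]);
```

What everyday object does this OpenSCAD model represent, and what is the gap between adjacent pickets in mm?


A fence section. The picket gap is 110 mm.

Two posts, two rails, 10 pickets — a fence section. Span 2310 mm holds 10 pickets of 110 mm with 11 equal gaps: ⌊(2310 − 10·110) / 11⌋ = 110 mm.


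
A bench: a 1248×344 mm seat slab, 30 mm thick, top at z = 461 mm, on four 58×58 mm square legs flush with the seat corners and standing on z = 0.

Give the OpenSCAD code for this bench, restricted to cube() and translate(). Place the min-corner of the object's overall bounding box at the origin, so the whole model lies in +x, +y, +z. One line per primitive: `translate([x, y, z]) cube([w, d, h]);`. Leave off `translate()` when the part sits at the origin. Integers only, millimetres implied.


// leg_h = 461 − 30 = 431
translate([0, 0, 431]) cube([1248, 344, 30]);
cube([58, 58, 431]);
translate([0, 286, 0]) cube([58, 58, 431]);
translate([1190, 0, 0]) cube([58, 58, 431]);
translate([1190, 286, 0]) cube([58, 58, 431]);


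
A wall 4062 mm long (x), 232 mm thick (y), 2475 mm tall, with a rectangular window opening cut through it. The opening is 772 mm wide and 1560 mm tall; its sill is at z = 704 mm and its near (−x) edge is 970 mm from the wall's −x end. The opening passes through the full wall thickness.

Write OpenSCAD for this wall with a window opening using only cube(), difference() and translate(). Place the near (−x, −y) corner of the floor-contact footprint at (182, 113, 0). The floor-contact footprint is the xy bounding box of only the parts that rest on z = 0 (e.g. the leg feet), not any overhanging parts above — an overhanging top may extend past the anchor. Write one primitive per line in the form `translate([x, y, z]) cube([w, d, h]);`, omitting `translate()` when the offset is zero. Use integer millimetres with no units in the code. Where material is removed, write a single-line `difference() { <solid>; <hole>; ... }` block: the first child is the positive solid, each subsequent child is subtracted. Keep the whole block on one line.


difference() { translate([182, 113, 0]) cube([4062, 232, 2475]); translate([1152, 113, 704]) cube([772, 232, 1560]); }


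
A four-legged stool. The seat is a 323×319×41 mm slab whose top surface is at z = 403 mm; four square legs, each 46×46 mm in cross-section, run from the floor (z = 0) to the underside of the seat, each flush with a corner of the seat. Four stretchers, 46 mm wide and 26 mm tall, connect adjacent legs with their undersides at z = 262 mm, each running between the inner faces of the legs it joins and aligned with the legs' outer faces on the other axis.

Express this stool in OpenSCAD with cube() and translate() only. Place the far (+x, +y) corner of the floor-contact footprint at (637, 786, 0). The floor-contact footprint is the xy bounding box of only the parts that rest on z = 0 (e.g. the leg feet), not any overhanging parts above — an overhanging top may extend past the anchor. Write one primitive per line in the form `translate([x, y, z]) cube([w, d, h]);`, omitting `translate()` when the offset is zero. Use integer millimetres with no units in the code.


translate([314, 467, 362]) cube([323, 319, 41]);
translate([314, 467, 0]) cube([46, 46, 362]);
translate([591, 467, 0]) cube([46, 46, 362]);
translate([314, 740, 0]) cube([46, 46, 362]);
translate([591, 740, 0]) cube([46, 46, 362]);
translate([360, 467, 262]) cube([231, 46, 26]);
translate([360, 740, 262]) cube([231, 46, 26]);
translate([314, 513, 262]) cube([46, 227, 26]);
translate([591, 513, 262]) cube([46, 227, 26]);


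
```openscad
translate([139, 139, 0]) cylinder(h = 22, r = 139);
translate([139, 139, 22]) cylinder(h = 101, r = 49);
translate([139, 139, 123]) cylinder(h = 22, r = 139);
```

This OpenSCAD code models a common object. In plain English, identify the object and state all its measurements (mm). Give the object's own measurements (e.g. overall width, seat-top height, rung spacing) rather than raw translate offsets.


A spool: two coaxial disc flanges of radius 139 mm and thickness 22 mm, joined by a core cylinder of radius 49 mm and height 101 mm. The lower flange rests on z = 0 and the three cylinders share a vertical axis.


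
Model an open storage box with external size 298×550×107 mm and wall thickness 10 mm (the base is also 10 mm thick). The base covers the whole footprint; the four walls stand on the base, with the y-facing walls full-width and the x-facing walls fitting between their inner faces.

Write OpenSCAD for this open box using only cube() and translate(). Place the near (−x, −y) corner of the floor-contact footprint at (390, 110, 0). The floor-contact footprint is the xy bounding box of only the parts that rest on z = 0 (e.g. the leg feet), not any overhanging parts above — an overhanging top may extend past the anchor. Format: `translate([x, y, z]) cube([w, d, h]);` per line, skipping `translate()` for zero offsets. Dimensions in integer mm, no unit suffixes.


translate([390, 110, 0]) cube([298, 550, 10]);
translate([390, 110, 10]) cube([298, 10, 97]);
translate([390, 650, 10]) cube([298, 10, 97]);
translate([390, 120, 10]) cube([10, 530, 97]);
translate([678, 120, 10]) cube([10, 530, 97]);


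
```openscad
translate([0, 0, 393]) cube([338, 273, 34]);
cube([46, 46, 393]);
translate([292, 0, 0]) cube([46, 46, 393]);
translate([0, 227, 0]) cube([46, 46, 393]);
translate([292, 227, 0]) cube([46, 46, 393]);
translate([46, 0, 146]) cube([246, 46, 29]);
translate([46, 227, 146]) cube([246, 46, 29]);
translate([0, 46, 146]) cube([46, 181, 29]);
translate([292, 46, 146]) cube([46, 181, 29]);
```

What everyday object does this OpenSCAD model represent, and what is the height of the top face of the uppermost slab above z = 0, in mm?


A stool. The seat height is 427 mm.

A 338×273×34 slab at z = 393 on four corner posts — a stool. The seat top is 393 + 34 = 427 mm.


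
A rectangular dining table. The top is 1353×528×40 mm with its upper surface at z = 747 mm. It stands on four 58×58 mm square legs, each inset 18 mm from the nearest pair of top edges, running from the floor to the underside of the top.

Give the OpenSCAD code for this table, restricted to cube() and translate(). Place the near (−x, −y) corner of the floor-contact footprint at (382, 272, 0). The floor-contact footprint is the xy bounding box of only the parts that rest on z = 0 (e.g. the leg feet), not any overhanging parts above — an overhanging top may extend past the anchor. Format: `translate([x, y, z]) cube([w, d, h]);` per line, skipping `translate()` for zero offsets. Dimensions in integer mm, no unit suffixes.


translate([364, 254, 707]) cube([1353, 528, 40]);
translate([382, 272, 0]) cube([58, 58, 707]);
translate([1641, 272, 0]) cube([58, 58, 707]);
translate([382, 706, 0]) cube([58, 58, 707]);
translate([1641, 706, 0]) cube([58, 58, 707]);


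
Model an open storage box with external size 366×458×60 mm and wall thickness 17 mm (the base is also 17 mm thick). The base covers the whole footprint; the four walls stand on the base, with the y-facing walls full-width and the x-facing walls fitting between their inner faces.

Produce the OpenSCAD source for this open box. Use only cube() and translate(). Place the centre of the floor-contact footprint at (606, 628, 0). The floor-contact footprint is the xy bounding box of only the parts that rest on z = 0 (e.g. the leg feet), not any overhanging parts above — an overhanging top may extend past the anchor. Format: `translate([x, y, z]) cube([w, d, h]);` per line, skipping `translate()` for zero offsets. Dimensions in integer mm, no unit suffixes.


translate([423, 399, 0]) cube([366, 458, 17]);
translate([423, 399, 17]) cube([366, 17, 43]);
translate([423, 840, 17]) cube([366, 17, 43]);
translate([423, 416, 17]) cube([17, 424, 43]);
translate([772, 416, 17]) cube([17, 424, 43]);


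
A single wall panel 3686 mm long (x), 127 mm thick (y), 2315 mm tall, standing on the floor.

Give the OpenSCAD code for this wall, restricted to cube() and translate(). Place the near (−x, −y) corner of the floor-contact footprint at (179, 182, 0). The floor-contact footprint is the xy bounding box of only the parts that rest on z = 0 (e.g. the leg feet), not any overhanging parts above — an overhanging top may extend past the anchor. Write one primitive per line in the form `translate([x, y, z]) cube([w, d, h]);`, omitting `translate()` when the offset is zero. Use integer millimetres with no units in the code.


translate([179, 182, 0]) cube([3686, 127, 2315]);


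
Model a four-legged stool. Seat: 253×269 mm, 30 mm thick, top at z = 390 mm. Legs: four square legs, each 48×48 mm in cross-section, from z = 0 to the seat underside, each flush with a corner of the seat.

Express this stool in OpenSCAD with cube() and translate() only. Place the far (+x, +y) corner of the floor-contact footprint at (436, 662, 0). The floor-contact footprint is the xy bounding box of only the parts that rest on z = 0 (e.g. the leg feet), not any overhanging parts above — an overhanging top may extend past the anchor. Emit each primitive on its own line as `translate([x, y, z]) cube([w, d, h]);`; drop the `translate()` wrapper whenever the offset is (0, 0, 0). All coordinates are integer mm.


translate([183, 393, 360]) cube([253, 269, 30]);
translate([183, 393, 0]) cube([48, 48, 360]);
translate([388, 393, 0]) cube([48, 48, 360]);
translate([183, 614, 0]) cube([48, 48, 360]);
translate([388, 614, 0]) cube([48, 48, 360]);


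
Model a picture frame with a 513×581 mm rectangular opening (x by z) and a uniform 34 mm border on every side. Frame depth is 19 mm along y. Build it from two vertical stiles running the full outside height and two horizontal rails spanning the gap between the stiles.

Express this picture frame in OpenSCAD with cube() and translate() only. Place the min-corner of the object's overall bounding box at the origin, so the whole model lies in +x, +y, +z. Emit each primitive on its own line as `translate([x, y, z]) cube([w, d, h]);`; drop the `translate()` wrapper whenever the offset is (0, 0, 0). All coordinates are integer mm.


cube([34, 19, 649]);
translate([547, 0, 0]) cube([34, 19, 649]);
translate([34, 0, 0]) cube([513, 19, 34]);
translate([34, 0, 615]) cube([513, 19, 34]);


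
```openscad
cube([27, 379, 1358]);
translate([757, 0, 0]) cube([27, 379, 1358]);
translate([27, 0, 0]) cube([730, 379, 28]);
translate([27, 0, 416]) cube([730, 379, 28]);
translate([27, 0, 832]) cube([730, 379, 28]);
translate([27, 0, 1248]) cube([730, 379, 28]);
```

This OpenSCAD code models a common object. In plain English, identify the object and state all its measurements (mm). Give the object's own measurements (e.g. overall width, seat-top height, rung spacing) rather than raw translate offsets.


An open bookshelf. Two side panels, each 27 mm thick, 379 mm deep and 1358 mm tall, stand 784 mm apart (outside-to-outside). Between them sit 4 shelves, each 28 mm thick and 379 mm deep, spanning the full gap between the sides. The bottom shelf rests on the floor (its underside at z = 0) and the clear gap between one shelf's top and the next shelf's underside is 388 mm.


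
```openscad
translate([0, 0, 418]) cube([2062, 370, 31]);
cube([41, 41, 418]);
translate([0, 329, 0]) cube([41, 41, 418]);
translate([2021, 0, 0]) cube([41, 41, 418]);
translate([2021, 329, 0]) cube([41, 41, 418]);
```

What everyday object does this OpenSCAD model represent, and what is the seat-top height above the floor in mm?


A bench. The seat-top height is 449 mm.

A long slab on four corner posts — a bench. The slab sits at z = 418 with thickness 31, so the top is 418 + 31 = 449 mm.


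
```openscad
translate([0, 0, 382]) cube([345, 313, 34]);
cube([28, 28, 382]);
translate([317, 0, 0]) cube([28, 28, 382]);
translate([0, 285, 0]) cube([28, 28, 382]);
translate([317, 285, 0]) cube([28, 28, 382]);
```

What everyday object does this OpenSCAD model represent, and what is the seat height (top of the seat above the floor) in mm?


A stool. The seat height is 416 mm.

A 345×313×34 slab at z = 382 on four corner posts — a stool. The seat top is 382 + 34 = 416 mm.


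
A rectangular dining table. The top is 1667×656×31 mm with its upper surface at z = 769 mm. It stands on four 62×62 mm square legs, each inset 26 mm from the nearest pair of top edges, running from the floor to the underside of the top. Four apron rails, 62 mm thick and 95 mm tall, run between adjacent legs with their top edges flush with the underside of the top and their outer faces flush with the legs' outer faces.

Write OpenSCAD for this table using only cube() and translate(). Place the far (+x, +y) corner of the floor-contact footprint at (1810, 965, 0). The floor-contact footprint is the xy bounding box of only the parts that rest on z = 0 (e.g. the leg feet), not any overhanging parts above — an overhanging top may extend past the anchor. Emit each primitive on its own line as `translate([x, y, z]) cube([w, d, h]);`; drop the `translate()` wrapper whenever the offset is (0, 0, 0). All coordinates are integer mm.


translate([169, 335, 738]) cube([1667, 656, 31]);
translate([195, 361, 0]) cube([62, 62, 738]);
translate([1748, 361, 0]) cube([62, 62, 738]);
translate([195, 903, 0]) cube([62, 62, 738]);
translate([1748, 903, 0]) cube([62, 62, 738]);
translate([257, 361, 643]) cube([1491, 62, 95]);
translate([257, 903, 643]) cube([1491, 62, 95]);
translate([195, 423, 643]) cube([62, 480, 95]);
translate([1748, 423, 643]) cube([62, 480, 95]);


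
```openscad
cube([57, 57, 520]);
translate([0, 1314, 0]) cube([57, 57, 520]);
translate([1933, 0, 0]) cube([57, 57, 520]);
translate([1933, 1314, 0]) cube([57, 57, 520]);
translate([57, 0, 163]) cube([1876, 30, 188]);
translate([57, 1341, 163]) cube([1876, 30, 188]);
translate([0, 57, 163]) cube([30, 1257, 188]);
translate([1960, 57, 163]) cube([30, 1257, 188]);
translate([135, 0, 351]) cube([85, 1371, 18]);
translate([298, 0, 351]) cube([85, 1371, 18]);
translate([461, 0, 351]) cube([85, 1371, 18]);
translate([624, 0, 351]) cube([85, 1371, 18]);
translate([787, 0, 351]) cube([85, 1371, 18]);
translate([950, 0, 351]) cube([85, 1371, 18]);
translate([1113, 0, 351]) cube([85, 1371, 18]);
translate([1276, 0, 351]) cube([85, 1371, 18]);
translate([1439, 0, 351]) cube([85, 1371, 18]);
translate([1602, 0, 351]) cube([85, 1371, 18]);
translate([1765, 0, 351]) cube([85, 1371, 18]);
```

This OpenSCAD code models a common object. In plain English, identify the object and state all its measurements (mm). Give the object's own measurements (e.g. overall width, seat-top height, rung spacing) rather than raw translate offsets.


A bed frame 1990 mm long (x) by 1371 mm wide (y). Four 57×57 mm corner posts, 520 mm tall, at the corners of the footprint. Four rails of 30 mm thickness and 188 mm height run between adjacent posts with their undersides at z = 163 mm, their outer faces flush with the outside of the frame (the two x-running rails run between the posts' inner faces; the two y-running rails run between the posts' inner faces). 11 slats, each 85 mm wide (x) and 18 mm thick, lie across the top of the two x-running rails, running the full 1371 mm width of the frame in y; along x they sit between the end posts with a 78 mm gap after the −x posts and between neighbouring slats, leaving 83 mm before the +x posts.


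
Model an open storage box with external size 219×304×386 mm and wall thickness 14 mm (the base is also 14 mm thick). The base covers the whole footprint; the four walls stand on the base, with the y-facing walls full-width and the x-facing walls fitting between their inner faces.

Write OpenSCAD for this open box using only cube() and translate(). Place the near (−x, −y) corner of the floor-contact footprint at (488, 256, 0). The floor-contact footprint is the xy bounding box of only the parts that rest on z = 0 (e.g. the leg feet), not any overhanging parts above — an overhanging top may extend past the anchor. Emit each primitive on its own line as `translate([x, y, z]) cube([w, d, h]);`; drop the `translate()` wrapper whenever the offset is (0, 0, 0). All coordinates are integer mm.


translate([488, 256, 0]) cube([219, 304, 14]);
translate([488, 256, 14]) cube([219, 14, 372]);
translate([488, 546, 14]) cube([219, 14, 372]);
translate([488, 270, 14]) cube([14, 276, 372]);
translate([693, 270, 14]) cube([14, 276, 372]);


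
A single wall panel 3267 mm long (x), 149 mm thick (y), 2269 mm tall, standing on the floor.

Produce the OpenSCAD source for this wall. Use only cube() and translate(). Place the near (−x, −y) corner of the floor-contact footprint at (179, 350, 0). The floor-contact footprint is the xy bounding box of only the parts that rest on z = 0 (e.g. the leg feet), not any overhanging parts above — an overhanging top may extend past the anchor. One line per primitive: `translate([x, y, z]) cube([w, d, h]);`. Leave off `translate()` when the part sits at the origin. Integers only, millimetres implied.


translate([179, 350, 0]) cube([3267, 149, 2269]);


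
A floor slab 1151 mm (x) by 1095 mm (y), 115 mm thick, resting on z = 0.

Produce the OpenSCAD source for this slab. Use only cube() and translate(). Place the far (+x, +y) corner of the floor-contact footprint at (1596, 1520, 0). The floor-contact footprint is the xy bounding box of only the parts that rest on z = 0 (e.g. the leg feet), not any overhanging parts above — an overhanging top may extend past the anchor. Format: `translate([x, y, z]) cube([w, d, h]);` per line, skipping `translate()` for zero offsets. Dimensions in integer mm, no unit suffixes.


translate([445, 425, 0]) cube([1151, 1095, 115]);


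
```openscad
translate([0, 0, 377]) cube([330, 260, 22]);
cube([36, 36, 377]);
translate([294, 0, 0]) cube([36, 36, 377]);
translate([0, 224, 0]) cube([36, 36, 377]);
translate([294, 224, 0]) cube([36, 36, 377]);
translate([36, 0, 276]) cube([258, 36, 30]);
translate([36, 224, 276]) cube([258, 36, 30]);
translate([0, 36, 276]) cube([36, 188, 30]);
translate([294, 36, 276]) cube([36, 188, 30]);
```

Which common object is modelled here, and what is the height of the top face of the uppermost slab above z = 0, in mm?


A stool. The seat height is 399 mm.

A 330×260×22 slab at z = 377 on four corner posts — a stool. The seat top is 377 + 22 = 399 mm.


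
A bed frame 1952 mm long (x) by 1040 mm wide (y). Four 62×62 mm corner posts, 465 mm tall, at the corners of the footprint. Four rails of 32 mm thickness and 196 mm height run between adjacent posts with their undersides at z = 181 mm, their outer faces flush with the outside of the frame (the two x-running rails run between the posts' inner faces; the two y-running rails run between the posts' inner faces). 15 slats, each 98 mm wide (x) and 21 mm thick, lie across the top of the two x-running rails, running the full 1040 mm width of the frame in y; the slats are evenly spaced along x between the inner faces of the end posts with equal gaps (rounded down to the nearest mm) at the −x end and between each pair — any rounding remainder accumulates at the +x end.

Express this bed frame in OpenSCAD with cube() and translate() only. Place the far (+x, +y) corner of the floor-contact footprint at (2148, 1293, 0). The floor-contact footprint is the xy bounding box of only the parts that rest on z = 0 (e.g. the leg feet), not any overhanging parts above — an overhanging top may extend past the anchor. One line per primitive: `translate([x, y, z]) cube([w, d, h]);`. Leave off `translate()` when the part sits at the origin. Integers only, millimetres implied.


// slat z = rail_z + rail_h = 181 + 196 = 377
// slat gap = ⌊(1828 − 15·98) / 16⌋ = 22
translate([196, 253, 0]) cube([62, 62, 465]);
translate([196, 1231, 0]) cube([62, 62, 465]);
translate([2086, 253, 0]) cube([62, 62, 465]);
translate([2086, 1231, 0]) cube([62, 62, 465]);
translate([258, 253, 181]) cube([1828, 32, 196]);
translate([258, 1261, 181]) cube([1828, 32, 196]);
translate([196, 315, 181]) cube([32, 916, 196]);
translate([2116, 315, 181]) cube([32, 916, 196]);
translate([280, 253, 377]) cube([98, 1040, 21]);
translate([400, 253, 377]) cube([98, 1040, 21]);
translate([520, 253, 377]) cube([98, 1040, 21]);
translate([640, 253, 377]) cube([98, 1040, 21]);
translate([760, 253, 377]) cube([98, 1040, 21]);
translate([880, 253, 377]) cube([98, 1040, 21]);
translate([1000, 253, 377]) cube([98, 1040, 21]);
translate([1120, 253, 377]) cube([98, 1040, 21]);
translate([1240, 253, 377]) cube([98, 1040, 21]);
translate([1360, 253, 377]) cube([98, 1040, 21]);
translate([1480, 253, 377]) cube([98, 1040, 21]);
translate([1600, 253, 377]) cube([98, 1040, 21]);
translate([1720, 253, 377]) cube([98, 1040, 21]);
translate([1840, 253, 377]) cube([98, 1040, 21]);
translate([1960, 253, 377]) cube([98, 1040, 21]);


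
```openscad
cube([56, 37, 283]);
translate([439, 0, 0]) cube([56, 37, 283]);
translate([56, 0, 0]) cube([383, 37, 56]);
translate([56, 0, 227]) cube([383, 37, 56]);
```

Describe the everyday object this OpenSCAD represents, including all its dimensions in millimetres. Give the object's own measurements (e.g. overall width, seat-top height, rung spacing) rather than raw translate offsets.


A rectangular picture frame lying in the x–z plane (depth along y). The opening is 383 mm wide (x) by 171 mm tall (z), surrounded by a border 56 mm wide on all four sides. The frame is 37 mm deep and is made of two full-height vertical stiles with two horizontal rails fitted between them.


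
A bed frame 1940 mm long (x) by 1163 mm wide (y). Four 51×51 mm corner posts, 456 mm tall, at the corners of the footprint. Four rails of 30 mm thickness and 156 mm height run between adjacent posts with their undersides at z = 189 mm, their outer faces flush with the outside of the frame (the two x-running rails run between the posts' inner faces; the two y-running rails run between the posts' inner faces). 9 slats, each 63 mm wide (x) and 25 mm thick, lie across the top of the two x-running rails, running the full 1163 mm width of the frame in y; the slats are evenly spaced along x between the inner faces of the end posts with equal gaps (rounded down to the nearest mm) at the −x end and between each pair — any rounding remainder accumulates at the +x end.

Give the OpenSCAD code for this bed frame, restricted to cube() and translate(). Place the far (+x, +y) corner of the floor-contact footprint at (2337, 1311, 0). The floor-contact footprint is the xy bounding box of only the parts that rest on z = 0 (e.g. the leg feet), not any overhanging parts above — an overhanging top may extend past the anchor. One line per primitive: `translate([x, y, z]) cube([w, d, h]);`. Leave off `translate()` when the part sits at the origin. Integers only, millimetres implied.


translate([397, 148, 0]) cube([51, 51, 456]);
translate([397, 1260, 0]) cube([51, 51, 456]);
translate([2286, 148, 0]) cube([51, 51, 456]);
translate([2286, 1260, 0]) cube([51, 51, 456]);
translate([448, 148, 189]) cube([1838, 30, 156]);
translate([448, 1281, 189]) cube([1838, 30, 156]);
translate([397, 199, 189]) cube([30, 1061, 156]);
translate([2307, 199, 189]) cube([30, 1061, 156]);
translate([575, 148, 345]) cube([63, 1163, 25]);
translate([765, 148, 345]) cube([63, 1163, 25]);
translate([955, 148, 345]) cube([63, 1163, 25]);
translate([1145, 148, 345]) cube([63, 1163, 25]);
translate([1335, 148, 345]) cube([63, 1163, 25]);
translate([1525, 148, 345]) cube([63, 1163, 25]);
translate([1715, 148, 345]) cube([63, 1163, 25]);
translate([1905, 148, 345]) cube([63, 1163, 25]);
translate([2095, 148, 345]) cube([63, 1163, 25]);
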